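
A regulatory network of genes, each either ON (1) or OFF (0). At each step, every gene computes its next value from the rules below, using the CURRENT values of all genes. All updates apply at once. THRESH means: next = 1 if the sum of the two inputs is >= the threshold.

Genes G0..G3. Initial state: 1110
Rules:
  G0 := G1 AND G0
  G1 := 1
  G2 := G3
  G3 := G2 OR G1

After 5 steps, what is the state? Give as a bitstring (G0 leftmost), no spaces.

Step 1: G0=G1&G0=1&1=1 G1=1(const) G2=G3=0 G3=G2|G1=1|1=1 -> 1101
Step 2: G0=G1&G0=1&1=1 G1=1(const) G2=G3=1 G3=G2|G1=0|1=1 -> 1111
Step 3: G0=G1&G0=1&1=1 G1=1(const) G2=G3=1 G3=G2|G1=1|1=1 -> 1111
Step 4: G0=G1&G0=1&1=1 G1=1(const) G2=G3=1 G3=G2|G1=1|1=1 -> 1111
Step 5: G0=G1&G0=1&1=1 G1=1(const) G2=G3=1 G3=G2|G1=1|1=1 -> 1111

1111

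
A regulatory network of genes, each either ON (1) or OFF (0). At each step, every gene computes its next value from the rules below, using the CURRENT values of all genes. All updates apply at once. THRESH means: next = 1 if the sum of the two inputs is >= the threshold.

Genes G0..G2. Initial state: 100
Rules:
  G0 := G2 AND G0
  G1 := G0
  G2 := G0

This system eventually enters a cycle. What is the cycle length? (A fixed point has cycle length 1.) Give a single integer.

Answer: 1

Derivation:
Step 0: 100
Step 1: G0=G2&G0=0&1=0 G1=G0=1 G2=G0=1 -> 011
Step 2: G0=G2&G0=1&0=0 G1=G0=0 G2=G0=0 -> 000
Step 3: G0=G2&G0=0&0=0 G1=G0=0 G2=G0=0 -> 000
State from step 3 equals state from step 2 -> cycle length 1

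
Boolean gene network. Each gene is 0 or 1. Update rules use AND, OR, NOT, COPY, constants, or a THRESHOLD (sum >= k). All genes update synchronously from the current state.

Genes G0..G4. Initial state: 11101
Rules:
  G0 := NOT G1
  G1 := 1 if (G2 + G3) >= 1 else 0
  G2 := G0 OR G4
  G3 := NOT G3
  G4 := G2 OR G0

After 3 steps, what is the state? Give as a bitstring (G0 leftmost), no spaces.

Step 1: G0=NOT G1=NOT 1=0 G1=(1+0>=1)=1 G2=G0|G4=1|1=1 G3=NOT G3=NOT 0=1 G4=G2|G0=1|1=1 -> 01111
Step 2: G0=NOT G1=NOT 1=0 G1=(1+1>=1)=1 G2=G0|G4=0|1=1 G3=NOT G3=NOT 1=0 G4=G2|G0=1|0=1 -> 01101
Step 3: G0=NOT G1=NOT 1=0 G1=(1+0>=1)=1 G2=G0|G4=0|1=1 G3=NOT G3=NOT 0=1 G4=G2|G0=1|0=1 -> 01111

01111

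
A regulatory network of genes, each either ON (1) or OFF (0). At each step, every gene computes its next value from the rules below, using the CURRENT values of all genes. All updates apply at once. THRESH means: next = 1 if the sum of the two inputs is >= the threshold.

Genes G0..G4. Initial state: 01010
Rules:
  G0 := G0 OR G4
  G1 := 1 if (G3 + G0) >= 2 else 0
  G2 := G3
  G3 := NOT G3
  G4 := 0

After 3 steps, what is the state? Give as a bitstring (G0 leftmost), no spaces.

Step 1: G0=G0|G4=0|0=0 G1=(1+0>=2)=0 G2=G3=1 G3=NOT G3=NOT 1=0 G4=0(const) -> 00100
Step 2: G0=G0|G4=0|0=0 G1=(0+0>=2)=0 G2=G3=0 G3=NOT G3=NOT 0=1 G4=0(const) -> 00010
Step 3: G0=G0|G4=0|0=0 G1=(1+0>=2)=0 G2=G3=1 G3=NOT G3=NOT 1=0 G4=0(const) -> 00100

00100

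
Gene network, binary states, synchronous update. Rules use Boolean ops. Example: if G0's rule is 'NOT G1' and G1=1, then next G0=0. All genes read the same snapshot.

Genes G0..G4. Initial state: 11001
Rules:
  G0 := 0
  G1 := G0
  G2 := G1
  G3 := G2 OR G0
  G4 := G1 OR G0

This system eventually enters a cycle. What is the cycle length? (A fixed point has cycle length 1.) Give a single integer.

Step 0: 11001
Step 1: G0=0(const) G1=G0=1 G2=G1=1 G3=G2|G0=0|1=1 G4=G1|G0=1|1=1 -> 01111
Step 2: G0=0(const) G1=G0=0 G2=G1=1 G3=G2|G0=1|0=1 G4=G1|G0=1|0=1 -> 00111
Step 3: G0=0(const) G1=G0=0 G2=G1=0 G3=G2|G0=1|0=1 G4=G1|G0=0|0=0 -> 00010
Step 4: G0=0(const) G1=G0=0 G2=G1=0 G3=G2|G0=0|0=0 G4=G1|G0=0|0=0 -> 00000
Step 5: G0=0(const) G1=G0=0 G2=G1=0 G3=G2|G0=0|0=0 G4=G1|G0=0|0=0 -> 00000
State from step 5 equals state from step 4 -> cycle length 1

Answer: 1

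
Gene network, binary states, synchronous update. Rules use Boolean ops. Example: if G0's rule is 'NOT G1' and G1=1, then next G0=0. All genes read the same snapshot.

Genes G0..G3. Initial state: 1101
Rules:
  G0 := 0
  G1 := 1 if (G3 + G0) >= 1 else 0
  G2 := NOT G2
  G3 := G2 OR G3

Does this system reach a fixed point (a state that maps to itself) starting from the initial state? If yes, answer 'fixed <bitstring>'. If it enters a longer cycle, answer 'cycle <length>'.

Answer: cycle 2

Derivation:
Step 0: 1101
Step 1: G0=0(const) G1=(1+1>=1)=1 G2=NOT G2=NOT 0=1 G3=G2|G3=0|1=1 -> 0111
Step 2: G0=0(const) G1=(1+0>=1)=1 G2=NOT G2=NOT 1=0 G3=G2|G3=1|1=1 -> 0101
Step 3: G0=0(const) G1=(1+0>=1)=1 G2=NOT G2=NOT 0=1 G3=G2|G3=0|1=1 -> 0111
Cycle of length 2 starting at step 1 -> no fixed point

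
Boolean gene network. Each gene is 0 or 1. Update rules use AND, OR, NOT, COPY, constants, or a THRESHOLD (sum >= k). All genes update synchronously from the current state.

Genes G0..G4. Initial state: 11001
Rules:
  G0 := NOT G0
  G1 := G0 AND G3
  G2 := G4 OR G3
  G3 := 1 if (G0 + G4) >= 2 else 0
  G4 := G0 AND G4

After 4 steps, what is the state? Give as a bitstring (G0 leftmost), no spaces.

Step 1: G0=NOT G0=NOT 1=0 G1=G0&G3=1&0=0 G2=G4|G3=1|0=1 G3=(1+1>=2)=1 G4=G0&G4=1&1=1 -> 00111
Step 2: G0=NOT G0=NOT 0=1 G1=G0&G3=0&1=0 G2=G4|G3=1|1=1 G3=(0+1>=2)=0 G4=G0&G4=0&1=0 -> 10100
Step 3: G0=NOT G0=NOT 1=0 G1=G0&G3=1&0=0 G2=G4|G3=0|0=0 G3=(1+0>=2)=0 G4=G0&G4=1&0=0 -> 00000
Step 4: G0=NOT G0=NOT 0=1 G1=G0&G3=0&0=0 G2=G4|G3=0|0=0 G3=(0+0>=2)=0 G4=G0&G4=0&0=0 -> 10000

10000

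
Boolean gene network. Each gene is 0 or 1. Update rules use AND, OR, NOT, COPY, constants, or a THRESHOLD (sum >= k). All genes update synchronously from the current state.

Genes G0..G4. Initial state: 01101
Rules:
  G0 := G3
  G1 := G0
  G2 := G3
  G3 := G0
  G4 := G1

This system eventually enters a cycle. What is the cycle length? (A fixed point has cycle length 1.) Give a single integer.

Answer: 1

Derivation:
Step 0: 01101
Step 1: G0=G3=0 G1=G0=0 G2=G3=0 G3=G0=0 G4=G1=1 -> 00001
Step 2: G0=G3=0 G1=G0=0 G2=G3=0 G3=G0=0 G4=G1=0 -> 00000
Step 3: G0=G3=0 G1=G0=0 G2=G3=0 G3=G0=0 G4=G1=0 -> 00000
State from step 3 equals state from step 2 -> cycle length 1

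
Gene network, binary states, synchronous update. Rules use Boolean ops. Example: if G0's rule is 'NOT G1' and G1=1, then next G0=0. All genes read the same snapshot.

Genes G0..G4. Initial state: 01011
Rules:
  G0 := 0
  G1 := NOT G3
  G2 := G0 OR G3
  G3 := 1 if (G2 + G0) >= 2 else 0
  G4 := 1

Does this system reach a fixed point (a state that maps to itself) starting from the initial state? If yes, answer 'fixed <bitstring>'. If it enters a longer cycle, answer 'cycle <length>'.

Step 0: 01011
Step 1: G0=0(const) G1=NOT G3=NOT 1=0 G2=G0|G3=0|1=1 G3=(0+0>=2)=0 G4=1(const) -> 00101
Step 2: G0=0(const) G1=NOT G3=NOT 0=1 G2=G0|G3=0|0=0 G3=(1+0>=2)=0 G4=1(const) -> 01001
Step 3: G0=0(const) G1=NOT G3=NOT 0=1 G2=G0|G3=0|0=0 G3=(0+0>=2)=0 G4=1(const) -> 01001
Fixed point reached at step 2: 01001

Answer: fixed 01001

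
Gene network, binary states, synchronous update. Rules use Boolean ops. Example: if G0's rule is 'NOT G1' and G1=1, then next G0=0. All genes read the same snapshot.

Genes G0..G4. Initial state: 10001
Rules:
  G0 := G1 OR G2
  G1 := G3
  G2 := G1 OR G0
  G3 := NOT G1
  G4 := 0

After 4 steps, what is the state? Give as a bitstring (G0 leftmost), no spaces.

Step 1: G0=G1|G2=0|0=0 G1=G3=0 G2=G1|G0=0|1=1 G3=NOT G1=NOT 0=1 G4=0(const) -> 00110
Step 2: G0=G1|G2=0|1=1 G1=G3=1 G2=G1|G0=0|0=0 G3=NOT G1=NOT 0=1 G4=0(const) -> 11010
Step 3: G0=G1|G2=1|0=1 G1=G3=1 G2=G1|G0=1|1=1 G3=NOT G1=NOT 1=0 G4=0(const) -> 11100
Step 4: G0=G1|G2=1|1=1 G1=G3=0 G2=G1|G0=1|1=1 G3=NOT G1=NOT 1=0 G4=0(const) -> 10100

10100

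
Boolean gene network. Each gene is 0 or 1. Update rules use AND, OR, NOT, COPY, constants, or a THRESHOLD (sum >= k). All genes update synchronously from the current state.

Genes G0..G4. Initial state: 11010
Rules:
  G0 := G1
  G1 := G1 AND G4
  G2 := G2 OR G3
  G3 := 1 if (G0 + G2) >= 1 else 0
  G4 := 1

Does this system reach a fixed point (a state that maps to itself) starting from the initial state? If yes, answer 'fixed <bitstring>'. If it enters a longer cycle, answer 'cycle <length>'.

Answer: fixed 00111

Derivation:
Step 0: 11010
Step 1: G0=G1=1 G1=G1&G4=1&0=0 G2=G2|G3=0|1=1 G3=(1+0>=1)=1 G4=1(const) -> 10111
Step 2: G0=G1=0 G1=G1&G4=0&1=0 G2=G2|G3=1|1=1 G3=(1+1>=1)=1 G4=1(const) -> 00111
Step 3: G0=G1=0 G1=G1&G4=0&1=0 G2=G2|G3=1|1=1 G3=(0+1>=1)=1 G4=1(const) -> 00111
Fixed point reached at step 2: 00111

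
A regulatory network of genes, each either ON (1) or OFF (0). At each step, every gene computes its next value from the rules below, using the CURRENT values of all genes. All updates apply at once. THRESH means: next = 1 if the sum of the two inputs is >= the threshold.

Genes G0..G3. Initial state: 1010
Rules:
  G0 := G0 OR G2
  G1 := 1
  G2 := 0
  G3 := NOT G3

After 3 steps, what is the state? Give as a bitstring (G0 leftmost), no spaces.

Step 1: G0=G0|G2=1|1=1 G1=1(const) G2=0(const) G3=NOT G3=NOT 0=1 -> 1101
Step 2: G0=G0|G2=1|0=1 G1=1(const) G2=0(const) G3=NOT G3=NOT 1=0 -> 1100
Step 3: G0=G0|G2=1|0=1 G1=1(const) G2=0(const) G3=NOT G3=NOT 0=1 -> 1101

1101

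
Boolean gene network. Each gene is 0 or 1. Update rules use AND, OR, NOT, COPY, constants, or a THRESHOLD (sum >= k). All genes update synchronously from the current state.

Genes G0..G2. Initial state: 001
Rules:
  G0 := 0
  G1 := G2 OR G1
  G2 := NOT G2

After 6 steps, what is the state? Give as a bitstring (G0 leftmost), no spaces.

Step 1: G0=0(const) G1=G2|G1=1|0=1 G2=NOT G2=NOT 1=0 -> 010
Step 2: G0=0(const) G1=G2|G1=0|1=1 G2=NOT G2=NOT 0=1 -> 011
Step 3: G0=0(const) G1=G2|G1=1|1=1 G2=NOT G2=NOT 1=0 -> 010
Step 4: G0=0(const) G1=G2|G1=0|1=1 G2=NOT G2=NOT 0=1 -> 011
Step 5: G0=0(const) G1=G2|G1=1|1=1 G2=NOT G2=NOT 1=0 -> 010
Step 6: G0=0(const) G1=G2|G1=0|1=1 G2=NOT G2=NOT 0=1 -> 011

011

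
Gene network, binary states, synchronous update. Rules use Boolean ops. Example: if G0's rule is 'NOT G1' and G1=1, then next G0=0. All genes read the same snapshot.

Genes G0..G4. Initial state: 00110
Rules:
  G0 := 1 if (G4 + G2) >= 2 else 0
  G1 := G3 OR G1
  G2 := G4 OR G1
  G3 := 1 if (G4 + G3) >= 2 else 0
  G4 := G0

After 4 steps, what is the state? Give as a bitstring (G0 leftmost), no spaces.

Step 1: G0=(0+1>=2)=0 G1=G3|G1=1|0=1 G2=G4|G1=0|0=0 G3=(0+1>=2)=0 G4=G0=0 -> 01000
Step 2: G0=(0+0>=2)=0 G1=G3|G1=0|1=1 G2=G4|G1=0|1=1 G3=(0+0>=2)=0 G4=G0=0 -> 01100
Step 3: G0=(0+1>=2)=0 G1=G3|G1=0|1=1 G2=G4|G1=0|1=1 G3=(0+0>=2)=0 G4=G0=0 -> 01100
Step 4: G0=(0+1>=2)=0 G1=G3|G1=0|1=1 G2=G4|G1=0|1=1 G3=(0+0>=2)=0 G4=G0=0 -> 01100

01100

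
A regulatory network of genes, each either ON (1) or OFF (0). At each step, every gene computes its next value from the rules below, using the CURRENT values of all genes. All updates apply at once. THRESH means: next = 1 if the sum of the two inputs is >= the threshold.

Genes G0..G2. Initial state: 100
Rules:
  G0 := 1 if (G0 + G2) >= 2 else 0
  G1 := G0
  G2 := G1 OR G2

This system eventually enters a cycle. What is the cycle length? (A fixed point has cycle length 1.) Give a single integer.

Step 0: 100
Step 1: G0=(1+0>=2)=0 G1=G0=1 G2=G1|G2=0|0=0 -> 010
Step 2: G0=(0+0>=2)=0 G1=G0=0 G2=G1|G2=1|0=1 -> 001
Step 3: G0=(0+1>=2)=0 G1=G0=0 G2=G1|G2=0|1=1 -> 001
State from step 3 equals state from step 2 -> cycle length 1

Answer: 1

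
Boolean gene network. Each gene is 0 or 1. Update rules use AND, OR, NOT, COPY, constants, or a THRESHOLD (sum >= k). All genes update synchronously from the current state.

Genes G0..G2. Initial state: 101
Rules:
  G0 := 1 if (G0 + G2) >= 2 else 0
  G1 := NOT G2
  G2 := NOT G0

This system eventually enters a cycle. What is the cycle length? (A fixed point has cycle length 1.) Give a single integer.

Step 0: 101
Step 1: G0=(1+1>=2)=1 G1=NOT G2=NOT 1=0 G2=NOT G0=NOT 1=0 -> 100
Step 2: G0=(1+0>=2)=0 G1=NOT G2=NOT 0=1 G2=NOT G0=NOT 1=0 -> 010
Step 3: G0=(0+0>=2)=0 G1=NOT G2=NOT 0=1 G2=NOT G0=NOT 0=1 -> 011
Step 4: G0=(0+1>=2)=0 G1=NOT G2=NOT 1=0 G2=NOT G0=NOT 0=1 -> 001
Step 5: G0=(0+1>=2)=0 G1=NOT G2=NOT 1=0 G2=NOT G0=NOT 0=1 -> 001
State from step 5 equals state from step 4 -> cycle length 1

Answer: 1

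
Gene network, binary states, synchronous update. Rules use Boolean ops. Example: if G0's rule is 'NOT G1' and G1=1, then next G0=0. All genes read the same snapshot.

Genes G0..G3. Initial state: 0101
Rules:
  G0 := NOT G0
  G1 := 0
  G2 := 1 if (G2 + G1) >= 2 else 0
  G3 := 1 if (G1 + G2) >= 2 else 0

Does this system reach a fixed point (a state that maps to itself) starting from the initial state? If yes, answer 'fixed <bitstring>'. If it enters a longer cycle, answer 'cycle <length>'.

Answer: cycle 2

Derivation:
Step 0: 0101
Step 1: G0=NOT G0=NOT 0=1 G1=0(const) G2=(0+1>=2)=0 G3=(1+0>=2)=0 -> 1000
Step 2: G0=NOT G0=NOT 1=0 G1=0(const) G2=(0+0>=2)=0 G3=(0+0>=2)=0 -> 0000
Step 3: G0=NOT G0=NOT 0=1 G1=0(const) G2=(0+0>=2)=0 G3=(0+0>=2)=0 -> 1000
Cycle of length 2 starting at step 1 -> no fixed point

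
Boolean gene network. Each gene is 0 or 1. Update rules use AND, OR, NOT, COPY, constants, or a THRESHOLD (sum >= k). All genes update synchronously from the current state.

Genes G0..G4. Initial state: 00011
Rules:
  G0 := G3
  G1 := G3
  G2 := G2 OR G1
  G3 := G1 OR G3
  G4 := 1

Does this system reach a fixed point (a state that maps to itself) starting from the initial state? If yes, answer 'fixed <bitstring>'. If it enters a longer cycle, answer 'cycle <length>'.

Step 0: 00011
Step 1: G0=G3=1 G1=G3=1 G2=G2|G1=0|0=0 G3=G1|G3=0|1=1 G4=1(const) -> 11011
Step 2: G0=G3=1 G1=G3=1 G2=G2|G1=0|1=1 G3=G1|G3=1|1=1 G4=1(const) -> 11111
Step 3: G0=G3=1 G1=G3=1 G2=G2|G1=1|1=1 G3=G1|G3=1|1=1 G4=1(const) -> 11111
Fixed point reached at step 2: 11111

Answer: fixed 11111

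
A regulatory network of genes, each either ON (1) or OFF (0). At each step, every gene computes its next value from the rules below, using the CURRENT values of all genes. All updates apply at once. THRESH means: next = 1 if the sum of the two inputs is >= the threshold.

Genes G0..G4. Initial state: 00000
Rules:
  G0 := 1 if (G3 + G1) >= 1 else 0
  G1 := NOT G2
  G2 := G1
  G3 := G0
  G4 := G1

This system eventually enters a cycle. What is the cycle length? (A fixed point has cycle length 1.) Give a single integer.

Answer: 4

Derivation:
Step 0: 00000
Step 1: G0=(0+0>=1)=0 G1=NOT G2=NOT 0=1 G2=G1=0 G3=G0=0 G4=G1=0 -> 01000
Step 2: G0=(0+1>=1)=1 G1=NOT G2=NOT 0=1 G2=G1=1 G3=G0=0 G4=G1=1 -> 11101
Step 3: G0=(0+1>=1)=1 G1=NOT G2=NOT 1=0 G2=G1=1 G3=G0=1 G4=G1=1 -> 10111
Step 4: G0=(1+0>=1)=1 G1=NOT G2=NOT 1=0 G2=G1=0 G3=G0=1 G4=G1=0 -> 10010
Step 5: G0=(1+0>=1)=1 G1=NOT G2=NOT 0=1 G2=G1=0 G3=G0=1 G4=G1=0 -> 11010
Step 6: G0=(1+1>=1)=1 G1=NOT G2=NOT 0=1 G2=G1=1 G3=G0=1 G4=G1=1 -> 11111
Step 7: G0=(1+1>=1)=1 G1=NOT G2=NOT 1=0 G2=G1=1 G3=G0=1 G4=G1=1 -> 10111
State from step 7 equals state from step 3 -> cycle length 4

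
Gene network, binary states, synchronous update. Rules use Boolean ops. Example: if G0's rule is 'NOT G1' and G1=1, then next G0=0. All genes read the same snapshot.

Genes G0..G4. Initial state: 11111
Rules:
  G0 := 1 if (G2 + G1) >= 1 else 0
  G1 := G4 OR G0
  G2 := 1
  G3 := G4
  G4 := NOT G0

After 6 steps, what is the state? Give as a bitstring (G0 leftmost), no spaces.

Step 1: G0=(1+1>=1)=1 G1=G4|G0=1|1=1 G2=1(const) G3=G4=1 G4=NOT G0=NOT 1=0 -> 11110
Step 2: G0=(1+1>=1)=1 G1=G4|G0=0|1=1 G2=1(const) G3=G4=0 G4=NOT G0=NOT 1=0 -> 11100
Step 3: G0=(1+1>=1)=1 G1=G4|G0=0|1=1 G2=1(const) G3=G4=0 G4=NOT G0=NOT 1=0 -> 11100
Step 4: G0=(1+1>=1)=1 G1=G4|G0=0|1=1 G2=1(const) G3=G4=0 G4=NOT G0=NOT 1=0 -> 11100
Step 5: G0=(1+1>=1)=1 G1=G4|G0=0|1=1 G2=1(const) G3=G4=0 G4=NOT G0=NOT 1=0 -> 11100
Step 6: G0=(1+1>=1)=1 G1=G4|G0=0|1=1 G2=1(const) G3=G4=0 G4=NOT G0=NOT 1=0 -> 11100

11100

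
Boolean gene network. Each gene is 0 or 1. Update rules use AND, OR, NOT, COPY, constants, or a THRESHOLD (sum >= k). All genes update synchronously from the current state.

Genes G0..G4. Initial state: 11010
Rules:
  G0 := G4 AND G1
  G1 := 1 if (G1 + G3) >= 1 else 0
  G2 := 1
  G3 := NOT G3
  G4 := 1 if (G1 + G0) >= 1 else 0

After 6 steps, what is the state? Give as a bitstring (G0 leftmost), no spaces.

Step 1: G0=G4&G1=0&1=0 G1=(1+1>=1)=1 G2=1(const) G3=NOT G3=NOT 1=0 G4=(1+1>=1)=1 -> 01101
Step 2: G0=G4&G1=1&1=1 G1=(1+0>=1)=1 G2=1(const) G3=NOT G3=NOT 0=1 G4=(1+0>=1)=1 -> 11111
Step 3: G0=G4&G1=1&1=1 G1=(1+1>=1)=1 G2=1(const) G3=NOT G3=NOT 1=0 G4=(1+1>=1)=1 -> 11101
Step 4: G0=G4&G1=1&1=1 G1=(1+0>=1)=1 G2=1(const) G3=NOT G3=NOT 0=1 G4=(1+1>=1)=1 -> 11111
Step 5: G0=G4&G1=1&1=1 G1=(1+1>=1)=1 G2=1(const) G3=NOT G3=NOT 1=0 G4=(1+1>=1)=1 -> 11101
Step 6: G0=G4&G1=1&1=1 G1=(1+0>=1)=1 G2=1(const) G3=NOT G3=NOT 0=1 G4=(1+1>=1)=1 -> 11111

11111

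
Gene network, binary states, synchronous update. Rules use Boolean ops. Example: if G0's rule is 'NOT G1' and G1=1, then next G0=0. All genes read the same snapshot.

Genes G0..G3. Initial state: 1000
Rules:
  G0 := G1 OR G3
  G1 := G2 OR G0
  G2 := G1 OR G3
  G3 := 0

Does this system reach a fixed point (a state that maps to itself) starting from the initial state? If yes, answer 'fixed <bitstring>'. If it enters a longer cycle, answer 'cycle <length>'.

Step 0: 1000
Step 1: G0=G1|G3=0|0=0 G1=G2|G0=0|1=1 G2=G1|G3=0|0=0 G3=0(const) -> 0100
Step 2: G0=G1|G3=1|0=1 G1=G2|G0=0|0=0 G2=G1|G3=1|0=1 G3=0(const) -> 1010
Step 3: G0=G1|G3=0|0=0 G1=G2|G0=1|1=1 G2=G1|G3=0|0=0 G3=0(const) -> 0100
Cycle of length 2 starting at step 1 -> no fixed point

Answer: cycle 2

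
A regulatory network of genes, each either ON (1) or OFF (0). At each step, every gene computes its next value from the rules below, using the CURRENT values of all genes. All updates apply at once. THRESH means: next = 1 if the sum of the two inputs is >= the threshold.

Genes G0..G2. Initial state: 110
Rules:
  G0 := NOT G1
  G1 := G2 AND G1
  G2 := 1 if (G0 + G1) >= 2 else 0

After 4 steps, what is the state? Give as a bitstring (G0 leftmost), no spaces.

Step 1: G0=NOT G1=NOT 1=0 G1=G2&G1=0&1=0 G2=(1+1>=2)=1 -> 001
Step 2: G0=NOT G1=NOT 0=1 G1=G2&G1=1&0=0 G2=(0+0>=2)=0 -> 100
Step 3: G0=NOT G1=NOT 0=1 G1=G2&G1=0&0=0 G2=(1+0>=2)=0 -> 100
Step 4: G0=NOT G1=NOT 0=1 G1=G2&G1=0&0=0 G2=(1+0>=2)=0 -> 100

100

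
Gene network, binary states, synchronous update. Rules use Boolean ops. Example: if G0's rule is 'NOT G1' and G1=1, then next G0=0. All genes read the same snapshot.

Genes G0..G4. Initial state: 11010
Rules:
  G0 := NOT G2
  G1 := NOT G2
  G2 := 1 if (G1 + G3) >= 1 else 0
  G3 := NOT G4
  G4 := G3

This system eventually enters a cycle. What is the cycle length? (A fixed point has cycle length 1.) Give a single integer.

Step 0: 11010
Step 1: G0=NOT G2=NOT 0=1 G1=NOT G2=NOT 0=1 G2=(1+1>=1)=1 G3=NOT G4=NOT 0=1 G4=G3=1 -> 11111
Step 2: G0=NOT G2=NOT 1=0 G1=NOT G2=NOT 1=0 G2=(1+1>=1)=1 G3=NOT G4=NOT 1=0 G4=G3=1 -> 00101
Step 3: G0=NOT G2=NOT 1=0 G1=NOT G2=NOT 1=0 G2=(0+0>=1)=0 G3=NOT G4=NOT 1=0 G4=G3=0 -> 00000
Step 4: G0=NOT G2=NOT 0=1 G1=NOT G2=NOT 0=1 G2=(0+0>=1)=0 G3=NOT G4=NOT 0=1 G4=G3=0 -> 11010
State from step 4 equals state from step 0 -> cycle length 4

Answer: 4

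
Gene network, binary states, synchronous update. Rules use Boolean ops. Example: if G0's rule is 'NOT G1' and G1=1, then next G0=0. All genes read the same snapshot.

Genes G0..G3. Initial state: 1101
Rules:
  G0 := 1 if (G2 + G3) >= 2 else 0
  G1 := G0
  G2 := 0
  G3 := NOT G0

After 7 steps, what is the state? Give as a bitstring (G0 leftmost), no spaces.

Step 1: G0=(0+1>=2)=0 G1=G0=1 G2=0(const) G3=NOT G0=NOT 1=0 -> 0100
Step 2: G0=(0+0>=2)=0 G1=G0=0 G2=0(const) G3=NOT G0=NOT 0=1 -> 0001
Step 3: G0=(0+1>=2)=0 G1=G0=0 G2=0(const) G3=NOT G0=NOT 0=1 -> 0001
Step 4: G0=(0+1>=2)=0 G1=G0=0 G2=0(const) G3=NOT G0=NOT 0=1 -> 0001
Step 5: G0=(0+1>=2)=0 G1=G0=0 G2=0(const) G3=NOT G0=NOT 0=1 -> 0001
Step 6: G0=(0+1>=2)=0 G1=G0=0 G2=0(const) G3=NOT G0=NOT 0=1 -> 0001
Step 7: G0=(0+1>=2)=0 G1=G0=0 G2=0(const) G3=NOT G0=NOT 0=1 -> 0001

0001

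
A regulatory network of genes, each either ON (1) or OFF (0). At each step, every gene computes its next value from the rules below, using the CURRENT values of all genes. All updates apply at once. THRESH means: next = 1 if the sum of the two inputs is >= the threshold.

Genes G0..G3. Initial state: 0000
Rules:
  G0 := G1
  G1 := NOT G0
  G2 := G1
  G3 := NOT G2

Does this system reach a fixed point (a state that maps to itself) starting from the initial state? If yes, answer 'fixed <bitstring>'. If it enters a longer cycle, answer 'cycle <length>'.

Step 0: 0000
Step 1: G0=G1=0 G1=NOT G0=NOT 0=1 G2=G1=0 G3=NOT G2=NOT 0=1 -> 0101
Step 2: G0=G1=1 G1=NOT G0=NOT 0=1 G2=G1=1 G3=NOT G2=NOT 0=1 -> 1111
Step 3: G0=G1=1 G1=NOT G0=NOT 1=0 G2=G1=1 G3=NOT G2=NOT 1=0 -> 1010
Step 4: G0=G1=0 G1=NOT G0=NOT 1=0 G2=G1=0 G3=NOT G2=NOT 1=0 -> 0000
Cycle of length 4 starting at step 0 -> no fixed point

Answer: cycle 4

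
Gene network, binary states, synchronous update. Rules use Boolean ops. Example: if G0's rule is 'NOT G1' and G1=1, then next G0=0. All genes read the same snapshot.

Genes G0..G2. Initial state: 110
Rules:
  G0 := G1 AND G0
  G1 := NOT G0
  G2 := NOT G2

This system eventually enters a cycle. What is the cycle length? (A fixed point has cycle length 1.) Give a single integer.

Step 0: 110
Step 1: G0=G1&G0=1&1=1 G1=NOT G0=NOT 1=0 G2=NOT G2=NOT 0=1 -> 101
Step 2: G0=G1&G0=0&1=0 G1=NOT G0=NOT 1=0 G2=NOT G2=NOT 1=0 -> 000
Step 3: G0=G1&G0=0&0=0 G1=NOT G0=NOT 0=1 G2=NOT G2=NOT 0=1 -> 011
Step 4: G0=G1&G0=1&0=0 G1=NOT G0=NOT 0=1 G2=NOT G2=NOT 1=0 -> 010
Step 5: G0=G1&G0=1&0=0 G1=NOT G0=NOT 0=1 G2=NOT G2=NOT 0=1 -> 011
State from step 5 equals state from step 3 -> cycle length 2

Answer: 2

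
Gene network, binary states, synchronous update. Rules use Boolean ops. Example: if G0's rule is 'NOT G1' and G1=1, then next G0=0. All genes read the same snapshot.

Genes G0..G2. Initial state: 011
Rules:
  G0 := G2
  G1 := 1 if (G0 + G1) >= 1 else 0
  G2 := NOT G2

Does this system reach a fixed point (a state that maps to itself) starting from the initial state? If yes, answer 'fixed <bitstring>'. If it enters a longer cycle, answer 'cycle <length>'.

Answer: cycle 2

Derivation:
Step 0: 011
Step 1: G0=G2=1 G1=(0+1>=1)=1 G2=NOT G2=NOT 1=0 -> 110
Step 2: G0=G2=0 G1=(1+1>=1)=1 G2=NOT G2=NOT 0=1 -> 011
Cycle of length 2 starting at step 0 -> no fixed point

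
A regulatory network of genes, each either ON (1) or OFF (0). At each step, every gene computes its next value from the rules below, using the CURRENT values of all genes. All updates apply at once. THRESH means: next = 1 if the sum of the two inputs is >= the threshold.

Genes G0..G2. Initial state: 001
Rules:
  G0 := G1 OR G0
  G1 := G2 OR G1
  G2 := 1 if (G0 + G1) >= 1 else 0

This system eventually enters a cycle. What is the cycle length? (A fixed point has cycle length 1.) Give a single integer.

Step 0: 001
Step 1: G0=G1|G0=0|0=0 G1=G2|G1=1|0=1 G2=(0+0>=1)=0 -> 010
Step 2: G0=G1|G0=1|0=1 G1=G2|G1=0|1=1 G2=(0+1>=1)=1 -> 111
Step 3: G0=G1|G0=1|1=1 G1=G2|G1=1|1=1 G2=(1+1>=1)=1 -> 111
State from step 3 equals state from step 2 -> cycle length 1

Answer: 1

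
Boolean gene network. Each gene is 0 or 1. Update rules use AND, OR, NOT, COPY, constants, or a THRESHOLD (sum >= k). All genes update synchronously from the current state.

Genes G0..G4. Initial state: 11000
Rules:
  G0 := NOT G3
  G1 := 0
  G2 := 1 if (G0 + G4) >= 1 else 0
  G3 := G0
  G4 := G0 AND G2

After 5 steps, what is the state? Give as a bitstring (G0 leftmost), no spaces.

Step 1: G0=NOT G3=NOT 0=1 G1=0(const) G2=(1+0>=1)=1 G3=G0=1 G4=G0&G2=1&0=0 -> 10110
Step 2: G0=NOT G3=NOT 1=0 G1=0(const) G2=(1+0>=1)=1 G3=G0=1 G4=G0&G2=1&1=1 -> 00111
Step 3: G0=NOT G3=NOT 1=0 G1=0(const) G2=(0+1>=1)=1 G3=G0=0 G4=G0&G2=0&1=0 -> 00100
Step 4: G0=NOT G3=NOT 0=1 G1=0(const) G2=(0+0>=1)=0 G3=G0=0 G4=G0&G2=0&1=0 -> 10000
Step 5: G0=NOT G3=NOT 0=1 G1=0(const) G2=(1+0>=1)=1 G3=G0=1 G4=G0&G2=1&0=0 -> 10110

10110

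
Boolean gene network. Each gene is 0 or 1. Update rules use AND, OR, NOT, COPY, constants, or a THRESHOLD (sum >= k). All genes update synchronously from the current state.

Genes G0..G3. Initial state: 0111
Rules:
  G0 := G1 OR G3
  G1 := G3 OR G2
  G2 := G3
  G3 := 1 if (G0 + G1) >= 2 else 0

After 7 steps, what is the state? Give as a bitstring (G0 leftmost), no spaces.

Step 1: G0=G1|G3=1|1=1 G1=G3|G2=1|1=1 G2=G3=1 G3=(0+1>=2)=0 -> 1110
Step 2: G0=G1|G3=1|0=1 G1=G3|G2=0|1=1 G2=G3=0 G3=(1+1>=2)=1 -> 1101
Step 3: G0=G1|G3=1|1=1 G1=G3|G2=1|0=1 G2=G3=1 G3=(1+1>=2)=1 -> 1111
Step 4: G0=G1|G3=1|1=1 G1=G3|G2=1|1=1 G2=G3=1 G3=(1+1>=2)=1 -> 1111
Step 5: G0=G1|G3=1|1=1 G1=G3|G2=1|1=1 G2=G3=1 G3=(1+1>=2)=1 -> 1111
Step 6: G0=G1|G3=1|1=1 G1=G3|G2=1|1=1 G2=G3=1 G3=(1+1>=2)=1 -> 1111
Step 7: G0=G1|G3=1|1=1 G1=G3|G2=1|1=1 G2=G3=1 G3=(1+1>=2)=1 -> 1111

1111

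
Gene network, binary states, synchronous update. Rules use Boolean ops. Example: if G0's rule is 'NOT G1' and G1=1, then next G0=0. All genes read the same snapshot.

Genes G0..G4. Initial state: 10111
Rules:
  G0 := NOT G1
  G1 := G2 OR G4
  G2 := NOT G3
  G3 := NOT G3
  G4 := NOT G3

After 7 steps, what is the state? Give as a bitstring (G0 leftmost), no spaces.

Step 1: G0=NOT G1=NOT 0=1 G1=G2|G4=1|1=1 G2=NOT G3=NOT 1=0 G3=NOT G3=NOT 1=0 G4=NOT G3=NOT 1=0 -> 11000
Step 2: G0=NOT G1=NOT 1=0 G1=G2|G4=0|0=0 G2=NOT G3=NOT 0=1 G3=NOT G3=NOT 0=1 G4=NOT G3=NOT 0=1 -> 00111
Step 3: G0=NOT G1=NOT 0=1 G1=G2|G4=1|1=1 G2=NOT G3=NOT 1=0 G3=NOT G3=NOT 1=0 G4=NOT G3=NOT 1=0 -> 11000
Step 4: G0=NOT G1=NOT 1=0 G1=G2|G4=0|0=0 G2=NOT G3=NOT 0=1 G3=NOT G3=NOT 0=1 G4=NOT G3=NOT 0=1 -> 00111
Step 5: G0=NOT G1=NOT 0=1 G1=G2|G4=1|1=1 G2=NOT G3=NOT 1=0 G3=NOT G3=NOT 1=0 G4=NOT G3=NOT 1=0 -> 11000
Step 6: G0=NOT G1=NOT 1=0 G1=G2|G4=0|0=0 G2=NOT G3=NOT 0=1 G3=NOT G3=NOT 0=1 G4=NOT G3=NOT 0=1 -> 00111
Step 7: G0=NOT G1=NOT 0=1 G1=G2|G4=1|1=1 G2=NOT G3=NOT 1=0 G3=NOT G3=NOT 1=0 G4=NOT G3=NOT 1=0 -> 11000

11000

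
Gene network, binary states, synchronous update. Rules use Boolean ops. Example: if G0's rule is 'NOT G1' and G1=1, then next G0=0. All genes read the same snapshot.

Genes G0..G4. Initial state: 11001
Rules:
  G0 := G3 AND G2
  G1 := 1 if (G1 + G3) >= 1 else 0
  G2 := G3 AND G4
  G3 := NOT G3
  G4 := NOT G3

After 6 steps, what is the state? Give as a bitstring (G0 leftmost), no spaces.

Step 1: G0=G3&G2=0&0=0 G1=(1+0>=1)=1 G2=G3&G4=0&1=0 G3=NOT G3=NOT 0=1 G4=NOT G3=NOT 0=1 -> 01011
Step 2: G0=G3&G2=1&0=0 G1=(1+1>=1)=1 G2=G3&G4=1&1=1 G3=NOT G3=NOT 1=0 G4=NOT G3=NOT 1=0 -> 01100
Step 3: G0=G3&G2=0&1=0 G1=(1+0>=1)=1 G2=G3&G4=0&0=0 G3=NOT G3=NOT 0=1 G4=NOT G3=NOT 0=1 -> 01011
Step 4: G0=G3&G2=1&0=0 G1=(1+1>=1)=1 G2=G3&G4=1&1=1 G3=NOT G3=NOT 1=0 G4=NOT G3=NOT 1=0 -> 01100
Step 5: G0=G3&G2=0&1=0 G1=(1+0>=1)=1 G2=G3&G4=0&0=0 G3=NOT G3=NOT 0=1 G4=NOT G3=NOT 0=1 -> 01011
Step 6: G0=G3&G2=1&0=0 G1=(1+1>=1)=1 G2=G3&G4=1&1=1 G3=NOT G3=NOT 1=0 G4=NOT G3=NOT 1=0 -> 01100

01100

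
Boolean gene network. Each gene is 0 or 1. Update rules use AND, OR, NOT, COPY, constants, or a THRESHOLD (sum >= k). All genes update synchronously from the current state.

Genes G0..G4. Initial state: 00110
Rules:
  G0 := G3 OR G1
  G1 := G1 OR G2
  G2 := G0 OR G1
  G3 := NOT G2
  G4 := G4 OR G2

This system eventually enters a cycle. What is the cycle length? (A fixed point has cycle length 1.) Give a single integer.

Answer: 1

Derivation:
Step 0: 00110
Step 1: G0=G3|G1=1|0=1 G1=G1|G2=0|1=1 G2=G0|G1=0|0=0 G3=NOT G2=NOT 1=0 G4=G4|G2=0|1=1 -> 11001
Step 2: G0=G3|G1=0|1=1 G1=G1|G2=1|0=1 G2=G0|G1=1|1=1 G3=NOT G2=NOT 0=1 G4=G4|G2=1|0=1 -> 11111
Step 3: G0=G3|G1=1|1=1 G1=G1|G2=1|1=1 G2=G0|G1=1|1=1 G3=NOT G2=NOT 1=0 G4=G4|G2=1|1=1 -> 11101
Step 4: G0=G3|G1=0|1=1 G1=G1|G2=1|1=1 G2=G0|G1=1|1=1 G3=NOT G2=NOT 1=0 G4=G4|G2=1|1=1 -> 11101
State from step 4 equals state from step 3 -> cycle length 1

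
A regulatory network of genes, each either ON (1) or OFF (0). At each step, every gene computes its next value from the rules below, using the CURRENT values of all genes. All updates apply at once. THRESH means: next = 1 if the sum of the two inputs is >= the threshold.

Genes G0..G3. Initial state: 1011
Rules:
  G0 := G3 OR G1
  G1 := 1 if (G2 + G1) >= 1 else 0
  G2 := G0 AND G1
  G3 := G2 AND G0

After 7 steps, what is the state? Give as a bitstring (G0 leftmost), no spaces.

Step 1: G0=G3|G1=1|0=1 G1=(1+0>=1)=1 G2=G0&G1=1&0=0 G3=G2&G0=1&1=1 -> 1101
Step 2: G0=G3|G1=1|1=1 G1=(0+1>=1)=1 G2=G0&G1=1&1=1 G3=G2&G0=0&1=0 -> 1110
Step 3: G0=G3|G1=0|1=1 G1=(1+1>=1)=1 G2=G0&G1=1&1=1 G3=G2&G0=1&1=1 -> 1111
Step 4: G0=G3|G1=1|1=1 G1=(1+1>=1)=1 G2=G0&G1=1&1=1 G3=G2&G0=1&1=1 -> 1111
Step 5: G0=G3|G1=1|1=1 G1=(1+1>=1)=1 G2=G0&G1=1&1=1 G3=G2&G0=1&1=1 -> 1111
Step 6: G0=G3|G1=1|1=1 G1=(1+1>=1)=1 G2=G0&G1=1&1=1 G3=G2&G0=1&1=1 -> 1111
Step 7: G0=G3|G1=1|1=1 G1=(1+1>=1)=1 G2=G0&G1=1&1=1 G3=G2&G0=1&1=1 -> 1111

1111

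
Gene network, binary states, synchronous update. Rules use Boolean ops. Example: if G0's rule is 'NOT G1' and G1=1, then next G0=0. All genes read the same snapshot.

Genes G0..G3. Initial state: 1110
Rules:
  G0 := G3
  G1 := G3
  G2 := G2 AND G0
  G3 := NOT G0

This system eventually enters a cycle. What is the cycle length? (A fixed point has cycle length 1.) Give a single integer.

Step 0: 1110
Step 1: G0=G3=0 G1=G3=0 G2=G2&G0=1&1=1 G3=NOT G0=NOT 1=0 -> 0010
Step 2: G0=G3=0 G1=G3=0 G2=G2&G0=1&0=0 G3=NOT G0=NOT 0=1 -> 0001
Step 3: G0=G3=1 G1=G3=1 G2=G2&G0=0&0=0 G3=NOT G0=NOT 0=1 -> 1101
Step 4: G0=G3=1 G1=G3=1 G2=G2&G0=0&1=0 G3=NOT G0=NOT 1=0 -> 1100
Step 5: G0=G3=0 G1=G3=0 G2=G2&G0=0&1=0 G3=NOT G0=NOT 1=0 -> 0000
Step 6: G0=G3=0 G1=G3=0 G2=G2&G0=0&0=0 G3=NOT G0=NOT 0=1 -> 0001
State from step 6 equals state from step 2 -> cycle length 4

Answer: 4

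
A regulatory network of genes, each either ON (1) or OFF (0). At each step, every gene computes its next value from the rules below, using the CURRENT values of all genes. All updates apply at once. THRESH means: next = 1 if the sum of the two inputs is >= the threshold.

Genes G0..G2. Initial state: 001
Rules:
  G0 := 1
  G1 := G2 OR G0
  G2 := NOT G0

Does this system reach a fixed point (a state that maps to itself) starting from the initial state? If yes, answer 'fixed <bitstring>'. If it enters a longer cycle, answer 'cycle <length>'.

Step 0: 001
Step 1: G0=1(const) G1=G2|G0=1|0=1 G2=NOT G0=NOT 0=1 -> 111
Step 2: G0=1(const) G1=G2|G0=1|1=1 G2=NOT G0=NOT 1=0 -> 110
Step 3: G0=1(const) G1=G2|G0=0|1=1 G2=NOT G0=NOT 1=0 -> 110
Fixed point reached at step 2: 110

Answer: fixed 110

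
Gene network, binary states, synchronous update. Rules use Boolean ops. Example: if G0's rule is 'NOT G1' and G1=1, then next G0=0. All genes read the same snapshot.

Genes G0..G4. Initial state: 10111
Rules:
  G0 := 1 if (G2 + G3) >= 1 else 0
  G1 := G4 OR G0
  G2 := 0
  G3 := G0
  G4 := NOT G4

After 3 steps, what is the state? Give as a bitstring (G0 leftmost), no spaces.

Step 1: G0=(1+1>=1)=1 G1=G4|G0=1|1=1 G2=0(const) G3=G0=1 G4=NOT G4=NOT 1=0 -> 11010
Step 2: G0=(0+1>=1)=1 G1=G4|G0=0|1=1 G2=0(const) G3=G0=1 G4=NOT G4=NOT 0=1 -> 11011
Step 3: G0=(0+1>=1)=1 G1=G4|G0=1|1=1 G2=0(const) G3=G0=1 G4=NOT G4=NOT 1=0 -> 11010

11010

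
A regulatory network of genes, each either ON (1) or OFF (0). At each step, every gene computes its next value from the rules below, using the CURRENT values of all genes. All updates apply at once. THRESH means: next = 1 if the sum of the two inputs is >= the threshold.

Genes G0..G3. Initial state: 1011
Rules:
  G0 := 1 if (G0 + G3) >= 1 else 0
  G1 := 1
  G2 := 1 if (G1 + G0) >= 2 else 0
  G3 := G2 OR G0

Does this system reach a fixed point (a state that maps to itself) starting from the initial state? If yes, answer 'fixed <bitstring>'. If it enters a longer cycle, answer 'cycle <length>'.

Step 0: 1011
Step 1: G0=(1+1>=1)=1 G1=1(const) G2=(0+1>=2)=0 G3=G2|G0=1|1=1 -> 1101
Step 2: G0=(1+1>=1)=1 G1=1(const) G2=(1+1>=2)=1 G3=G2|G0=0|1=1 -> 1111
Step 3: G0=(1+1>=1)=1 G1=1(const) G2=(1+1>=2)=1 G3=G2|G0=1|1=1 -> 1111
Fixed point reached at step 2: 1111

Answer: fixed 1111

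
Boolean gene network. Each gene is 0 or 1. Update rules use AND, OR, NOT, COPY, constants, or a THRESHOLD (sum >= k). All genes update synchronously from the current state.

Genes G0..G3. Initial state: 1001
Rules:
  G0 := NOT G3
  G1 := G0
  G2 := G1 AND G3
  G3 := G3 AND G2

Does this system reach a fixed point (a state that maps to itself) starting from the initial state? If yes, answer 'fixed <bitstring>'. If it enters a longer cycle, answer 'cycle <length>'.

Step 0: 1001
Step 1: G0=NOT G3=NOT 1=0 G1=G0=1 G2=G1&G3=0&1=0 G3=G3&G2=1&0=0 -> 0100
Step 2: G0=NOT G3=NOT 0=1 G1=G0=0 G2=G1&G3=1&0=0 G3=G3&G2=0&0=0 -> 1000
Step 3: G0=NOT G3=NOT 0=1 G1=G0=1 G2=G1&G3=0&0=0 G3=G3&G2=0&0=0 -> 1100
Step 4: G0=NOT G3=NOT 0=1 G1=G0=1 G2=G1&G3=1&0=0 G3=G3&G2=0&0=0 -> 1100
Fixed point reached at step 3: 1100

Answer: fixed 1100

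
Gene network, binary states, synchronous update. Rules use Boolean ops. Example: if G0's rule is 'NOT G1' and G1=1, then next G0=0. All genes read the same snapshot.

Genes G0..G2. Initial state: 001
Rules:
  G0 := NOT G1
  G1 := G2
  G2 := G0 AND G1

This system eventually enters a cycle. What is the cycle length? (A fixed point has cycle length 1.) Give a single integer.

Step 0: 001
Step 1: G0=NOT G1=NOT 0=1 G1=G2=1 G2=G0&G1=0&0=0 -> 110
Step 2: G0=NOT G1=NOT 1=0 G1=G2=0 G2=G0&G1=1&1=1 -> 001
State from step 2 equals state from step 0 -> cycle length 2

Answer: 2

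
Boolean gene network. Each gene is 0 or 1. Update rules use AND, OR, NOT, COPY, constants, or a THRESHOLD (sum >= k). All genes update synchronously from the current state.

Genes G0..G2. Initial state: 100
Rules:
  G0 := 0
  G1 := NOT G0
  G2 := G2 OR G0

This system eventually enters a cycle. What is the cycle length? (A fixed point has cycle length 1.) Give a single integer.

Step 0: 100
Step 1: G0=0(const) G1=NOT G0=NOT 1=0 G2=G2|G0=0|1=1 -> 001
Step 2: G0=0(const) G1=NOT G0=NOT 0=1 G2=G2|G0=1|0=1 -> 011
Step 3: G0=0(const) G1=NOT G0=NOT 0=1 G2=G2|G0=1|0=1 -> 011
State from step 3 equals state from step 2 -> cycle length 1

Answer: 1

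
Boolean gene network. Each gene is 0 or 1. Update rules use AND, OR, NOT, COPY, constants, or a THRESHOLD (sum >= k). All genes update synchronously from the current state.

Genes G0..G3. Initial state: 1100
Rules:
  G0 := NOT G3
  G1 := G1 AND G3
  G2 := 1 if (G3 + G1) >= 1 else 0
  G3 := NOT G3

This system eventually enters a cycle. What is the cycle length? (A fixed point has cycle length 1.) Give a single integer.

Answer: 2

Derivation:
Step 0: 1100
Step 1: G0=NOT G3=NOT 0=1 G1=G1&G3=1&0=0 G2=(0+1>=1)=1 G3=NOT G3=NOT 0=1 -> 1011
Step 2: G0=NOT G3=NOT 1=0 G1=G1&G3=0&1=0 G2=(1+0>=1)=1 G3=NOT G3=NOT 1=0 -> 0010
Step 3: G0=NOT G3=NOT 0=1 G1=G1&G3=0&0=0 G2=(0+0>=1)=0 G3=NOT G3=NOT 0=1 -> 1001
Step 4: G0=NOT G3=NOT 1=0 G1=G1&G3=0&1=0 G2=(1+0>=1)=1 G3=NOT G3=NOT 1=0 -> 0010
State from step 4 equals state from step 2 -> cycle length 2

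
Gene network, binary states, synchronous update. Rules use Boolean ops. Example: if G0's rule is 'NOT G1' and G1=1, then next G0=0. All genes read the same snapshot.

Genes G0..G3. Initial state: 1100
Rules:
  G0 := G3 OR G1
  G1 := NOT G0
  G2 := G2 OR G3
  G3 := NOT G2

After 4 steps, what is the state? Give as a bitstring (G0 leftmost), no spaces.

Step 1: G0=G3|G1=0|1=1 G1=NOT G0=NOT 1=0 G2=G2|G3=0|0=0 G3=NOT G2=NOT 0=1 -> 1001
Step 2: G0=G3|G1=1|0=1 G1=NOT G0=NOT 1=0 G2=G2|G3=0|1=1 G3=NOT G2=NOT 0=1 -> 1011
Step 3: G0=G3|G1=1|0=1 G1=NOT G0=NOT 1=0 G2=G2|G3=1|1=1 G3=NOT G2=NOT 1=0 -> 1010
Step 4: G0=G3|G1=0|0=0 G1=NOT G0=NOT 1=0 G2=G2|G3=1|0=1 G3=NOT G2=NOT 1=0 -> 0010

0010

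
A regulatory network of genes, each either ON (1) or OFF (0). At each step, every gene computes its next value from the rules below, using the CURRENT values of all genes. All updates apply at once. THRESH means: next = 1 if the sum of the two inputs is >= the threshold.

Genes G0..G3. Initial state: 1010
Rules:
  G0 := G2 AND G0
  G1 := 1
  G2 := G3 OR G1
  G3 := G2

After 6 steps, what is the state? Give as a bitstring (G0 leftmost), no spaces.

Step 1: G0=G2&G0=1&1=1 G1=1(const) G2=G3|G1=0|0=0 G3=G2=1 -> 1101
Step 2: G0=G2&G0=0&1=0 G1=1(const) G2=G3|G1=1|1=1 G3=G2=0 -> 0110
Step 3: G0=G2&G0=1&0=0 G1=1(const) G2=G3|G1=0|1=1 G3=G2=1 -> 0111
Step 4: G0=G2&G0=1&0=0 G1=1(const) G2=G3|G1=1|1=1 G3=G2=1 -> 0111
Step 5: G0=G2&G0=1&0=0 G1=1(const) G2=G3|G1=1|1=1 G3=G2=1 -> 0111
Step 6: G0=G2&G0=1&0=0 G1=1(const) G2=G3|G1=1|1=1 G3=G2=1 -> 0111

0111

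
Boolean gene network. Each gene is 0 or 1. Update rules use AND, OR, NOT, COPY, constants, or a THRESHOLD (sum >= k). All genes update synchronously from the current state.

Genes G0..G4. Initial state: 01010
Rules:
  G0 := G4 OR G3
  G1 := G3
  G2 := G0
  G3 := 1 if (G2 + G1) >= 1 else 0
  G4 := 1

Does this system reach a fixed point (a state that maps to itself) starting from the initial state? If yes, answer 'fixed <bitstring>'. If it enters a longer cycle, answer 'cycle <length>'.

Answer: fixed 11111

Derivation:
Step 0: 01010
Step 1: G0=G4|G3=0|1=1 G1=G3=1 G2=G0=0 G3=(0+1>=1)=1 G4=1(const) -> 11011
Step 2: G0=G4|G3=1|1=1 G1=G3=1 G2=G0=1 G3=(0+1>=1)=1 G4=1(const) -> 11111
Step 3: G0=G4|G3=1|1=1 G1=G3=1 G2=G0=1 G3=(1+1>=1)=1 G4=1(const) -> 11111
Fixed point reached at step 2: 11111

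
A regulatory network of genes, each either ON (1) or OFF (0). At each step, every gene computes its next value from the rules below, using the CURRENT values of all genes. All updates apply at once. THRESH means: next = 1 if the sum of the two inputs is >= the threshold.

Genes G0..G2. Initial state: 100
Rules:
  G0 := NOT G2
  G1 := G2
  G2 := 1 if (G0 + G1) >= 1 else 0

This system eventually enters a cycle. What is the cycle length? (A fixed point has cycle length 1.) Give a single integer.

Answer: 1

Derivation:
Step 0: 100
Step 1: G0=NOT G2=NOT 0=1 G1=G2=0 G2=(1+0>=1)=1 -> 101
Step 2: G0=NOT G2=NOT 1=0 G1=G2=1 G2=(1+0>=1)=1 -> 011
Step 3: G0=NOT G2=NOT 1=0 G1=G2=1 G2=(0+1>=1)=1 -> 011
State from step 3 equals state from step 2 -> cycle length 1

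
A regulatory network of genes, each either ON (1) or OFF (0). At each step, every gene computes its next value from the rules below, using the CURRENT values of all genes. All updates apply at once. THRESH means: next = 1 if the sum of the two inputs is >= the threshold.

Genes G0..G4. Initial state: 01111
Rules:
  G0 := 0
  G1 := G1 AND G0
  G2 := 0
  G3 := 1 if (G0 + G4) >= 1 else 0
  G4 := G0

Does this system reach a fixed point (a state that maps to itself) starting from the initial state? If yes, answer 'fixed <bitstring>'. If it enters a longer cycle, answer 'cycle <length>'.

Step 0: 01111
Step 1: G0=0(const) G1=G1&G0=1&0=0 G2=0(const) G3=(0+1>=1)=1 G4=G0=0 -> 00010
Step 2: G0=0(const) G1=G1&G0=0&0=0 G2=0(const) G3=(0+0>=1)=0 G4=G0=0 -> 00000
Step 3: G0=0(const) G1=G1&G0=0&0=0 G2=0(const) G3=(0+0>=1)=0 G4=G0=0 -> 00000
Fixed point reached at step 2: 00000

Answer: fixed 00000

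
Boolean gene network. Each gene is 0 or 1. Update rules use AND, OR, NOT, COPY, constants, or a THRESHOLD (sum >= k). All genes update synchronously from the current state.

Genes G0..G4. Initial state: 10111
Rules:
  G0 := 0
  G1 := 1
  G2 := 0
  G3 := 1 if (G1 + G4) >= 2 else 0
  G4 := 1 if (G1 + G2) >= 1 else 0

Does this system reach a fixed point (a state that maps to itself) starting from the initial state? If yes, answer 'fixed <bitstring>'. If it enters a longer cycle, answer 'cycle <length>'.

Step 0: 10111
Step 1: G0=0(const) G1=1(const) G2=0(const) G3=(0+1>=2)=0 G4=(0+1>=1)=1 -> 01001
Step 2: G0=0(const) G1=1(const) G2=0(const) G3=(1+1>=2)=1 G4=(1+0>=1)=1 -> 01011
Step 3: G0=0(const) G1=1(const) G2=0(const) G3=(1+1>=2)=1 G4=(1+0>=1)=1 -> 01011
Fixed point reached at step 2: 01011

Answer: fixed 01011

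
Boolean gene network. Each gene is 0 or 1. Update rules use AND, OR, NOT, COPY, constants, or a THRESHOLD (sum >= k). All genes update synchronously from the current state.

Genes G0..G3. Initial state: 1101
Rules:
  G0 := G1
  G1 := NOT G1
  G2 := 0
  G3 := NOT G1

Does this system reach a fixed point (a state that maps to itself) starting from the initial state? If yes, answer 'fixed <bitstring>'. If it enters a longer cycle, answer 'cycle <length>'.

Answer: cycle 2

Derivation:
Step 0: 1101
Step 1: G0=G1=1 G1=NOT G1=NOT 1=0 G2=0(const) G3=NOT G1=NOT 1=0 -> 1000
Step 2: G0=G1=0 G1=NOT G1=NOT 0=1 G2=0(const) G3=NOT G1=NOT 0=1 -> 0101
Step 3: G0=G1=1 G1=NOT G1=NOT 1=0 G2=0(const) G3=NOT G1=NOT 1=0 -> 1000
Cycle of length 2 starting at step 1 -> no fixed point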